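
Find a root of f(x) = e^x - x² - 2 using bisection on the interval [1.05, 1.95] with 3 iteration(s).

f(x) = e^x - x² - 2
Initial interval: [1.05, 1.95]

Iteration 1:
  c_1 = (1.050000 + 1.950000)/2 = 1.500000
  f(c_1) = f(1.500000) = 0.231689
  f(a) × f(c) < 0, new interval: [1.050000, 1.500000]
Iteration 2:
  c_2 = (1.050000 + 1.500000)/2 = 1.275000
  f(c_2) = f(1.275000) = -0.046924
  f(a) × f(c) ≥ 0, new interval: [1.275000, 1.500000]
Iteration 3:
  c_3 = (1.275000 + 1.500000)/2 = 1.387500
  f(c_3) = f(1.387500) = 0.079669
  f(a) × f(c) < 0, new interval: [1.275000, 1.387500]

After 3 iteration(s), the approximation is c_3 = 1.387500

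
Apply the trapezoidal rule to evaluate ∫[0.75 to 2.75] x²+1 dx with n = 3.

f(x) = x²+1
a = 0.75, b = 2.75, n = 3
h = (b - a)/n = 0.666667

Trapezoidal rule: (h/2)[f(x₀) + 2f(x₁) + 2f(x₂) + ... + f(xₙ)]

x_0 = 0.7500, f(x_0) = 1.562500, coefficient = 1
x_1 = 1.4167, f(x_1) = 3.006944, coefficient = 2
x_2 = 2.0833, f(x_2) = 5.340278, coefficient = 2
x_3 = 2.7500, f(x_3) = 8.562500, coefficient = 1

I ≈ (0.666667/2) × 26.819444 = 8.939815
Exact value: 8.791667
Error: 0.148148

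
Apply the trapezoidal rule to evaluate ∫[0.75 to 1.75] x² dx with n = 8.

f(x) = x²
a = 0.75, b = 1.75, n = 8
h = (b - a)/n = 0.125000

Trapezoidal rule: (h/2)[f(x₀) + 2f(x₁) + 2f(x₂) + ... + f(xₙ)]

x_0 = 0.7500, f(x_0) = 0.562500, coefficient = 1
x_1 = 0.8750, f(x_1) = 0.765625, coefficient = 2
x_2 = 1.0000, f(x_2) = 1.000000, coefficient = 2
x_3 = 1.1250, f(x_3) = 1.265625, coefficient = 2
x_4 = 1.2500, f(x_4) = 1.562500, coefficient = 2
x_5 = 1.3750, f(x_5) = 1.890625, coefficient = 2
x_6 = 1.5000, f(x_6) = 2.250000, coefficient = 2
x_7 = 1.6250, f(x_7) = 2.640625, coefficient = 2
x_8 = 1.7500, f(x_8) = 3.062500, coefficient = 1

I ≈ (0.125000/2) × 26.375000 = 1.648438
Exact value: 1.645833
Error: 0.002604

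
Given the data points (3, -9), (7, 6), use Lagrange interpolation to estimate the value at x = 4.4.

Lagrange interpolation formula:
P(x) = Σ yᵢ × Lᵢ(x)
where Lᵢ(x) = Π_{j≠i} (x - xⱼ)/(xᵢ - xⱼ)

L_0(4.4) = (4.4 - 7)/(3 - 7) = 0.650000
L_1(4.4) = (4.4 - 3)/(7 - 3) = 0.350000

P(4.4) = (-9)×L_0(4.4) + 6×L_1(4.4)
P(4.4) = -3.750000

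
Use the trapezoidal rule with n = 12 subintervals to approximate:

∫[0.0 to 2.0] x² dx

f(x) = x²
a = 0.0, b = 2.0, n = 12
h = (b - a)/n = 0.166667

Trapezoidal rule: (h/2)[f(x₀) + 2f(x₁) + 2f(x₂) + ... + f(xₙ)]

x_0 = 0.0000, f(x_0) = 0.000000, coefficient = 1
x_1 = 0.1667, f(x_1) = 0.027778, coefficient = 2
x_2 = 0.3333, f(x_2) = 0.111111, coefficient = 2
x_3 = 0.5000, f(x_3) = 0.250000, coefficient = 2
x_4 = 0.6667, f(x_4) = 0.444444, coefficient = 2
x_5 = 0.8333, f(x_5) = 0.694444, coefficient = 2
x_6 = 1.0000, f(x_6) = 1.000000, coefficient = 2
x_7 = 1.1667, f(x_7) = 1.361111, coefficient = 2
x_8 = 1.3333, f(x_8) = 1.777778, coefficient = 2
x_9 = 1.5000, f(x_9) = 2.250000, coefficient = 2
x_10 = 1.6667, f(x_10) = 2.777778, coefficient = 2
x_11 = 1.8333, f(x_11) = 3.361111, coefficient = 2
x_12 = 2.0000, f(x_12) = 4.000000, coefficient = 1

I ≈ (0.166667/2) × 32.111111 = 2.675926
Exact value: 2.666667
Error: 0.009259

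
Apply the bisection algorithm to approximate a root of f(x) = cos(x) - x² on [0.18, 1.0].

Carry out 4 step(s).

f(x) = cos(x) - x²
Initial interval: [0.18, 1.0]

Iteration 1:
  c_1 = (0.180000 + 1.000000)/2 = 0.590000
  f(c_1) = f(0.590000) = 0.482841
  f(a) × f(c) ≥ 0, new interval: [0.590000, 1.000000]
Iteration 2:
  c_2 = (0.590000 + 1.000000)/2 = 0.795000
  f(c_2) = f(0.795000) = 0.068260
  f(a) × f(c) ≥ 0, new interval: [0.795000, 1.000000]
Iteration 3:
  c_3 = (0.795000 + 1.000000)/2 = 0.897500
  f(c_3) = f(0.897500) = -0.181940
  f(a) × f(c) < 0, new interval: [0.795000, 0.897500]
Iteration 4:
  c_4 = (0.795000 + 0.897500)/2 = 0.846250
  f(c_4) = f(0.846250) = -0.053343
  f(a) × f(c) < 0, new interval: [0.795000, 0.846250]

After 4 iteration(s), the approximation is c_4 = 0.846250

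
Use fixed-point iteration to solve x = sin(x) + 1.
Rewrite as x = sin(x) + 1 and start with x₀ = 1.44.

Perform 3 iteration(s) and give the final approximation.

Equation: x = sin(x) + 1
Fixed-point form: x = sin(x) + 1
x₀ = 1.44

x_1 = g(1.440000) = 1.991458
x_2 = g(1.991458) = 1.912819
x_3 = g(1.912819) = 1.942078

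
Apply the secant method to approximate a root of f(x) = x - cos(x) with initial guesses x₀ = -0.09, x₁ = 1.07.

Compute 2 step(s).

f(x) = x - cos(x)
x₀ = -0.09, x₁ = 1.07

Secant formula: x_{n+1} = x_n - f(x_n)(x_n - x_{n-1})/(f(x_n) - f(x_{n-1}))

Iteration 1:
  f(-0.090000) = -1.085953
  f(1.070000) = 0.589876
  x_2 = 1.070000 - 0.589876×(1.070000 - (-0.090000))/(0.589876 - (-1.085953))
       = 0.661691
Iteration 2:
  f(1.070000) = 0.589876
  f(0.661691) = -0.127263
  x_3 = 0.661691 - (-0.127263)×(0.661691 - 1.070000)/(-0.127263 - 0.589876)
       = 0.734149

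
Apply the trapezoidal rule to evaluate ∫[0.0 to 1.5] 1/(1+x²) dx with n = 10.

f(x) = 1/(1+x²)
a = 0.0, b = 1.5, n = 10
h = (b - a)/n = 0.150000

Trapezoidal rule: (h/2)[f(x₀) + 2f(x₁) + 2f(x₂) + ... + f(xₙ)]

x_0 = 0.0000, f(x_0) = 1.000000, coefficient = 1
x_1 = 0.1500, f(x_1) = 0.977995, coefficient = 2
x_2 = 0.3000, f(x_2) = 0.917431, coefficient = 2
x_3 = 0.4500, f(x_3) = 0.831601, coefficient = 2
x_4 = 0.6000, f(x_4) = 0.735294, coefficient = 2
x_5 = 0.7500, f(x_5) = 0.640000, coefficient = 2
x_6 = 0.9000, f(x_6) = 0.552486, coefficient = 2
x_7 = 1.0500, f(x_7) = 0.475624, coefficient = 2
x_8 = 1.2000, f(x_8) = 0.409836, coefficient = 2
x_9 = 1.3500, f(x_9) = 0.354296, coefficient = 2
x_10 = 1.5000, f(x_10) = 0.307692, coefficient = 1

I ≈ (0.150000/2) × 13.096820 = 0.982261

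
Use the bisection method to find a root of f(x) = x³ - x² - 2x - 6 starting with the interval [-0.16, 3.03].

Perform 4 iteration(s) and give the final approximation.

f(x) = x³ - x² - 2x - 6
Initial interval: [-0.16, 3.03]

Iteration 1:
  c_1 = (-0.160000 + 3.030000)/2 = 1.435000
  f(c_1) = f(1.435000) = -7.974237
  f(a) × f(c) ≥ 0, new interval: [1.435000, 3.030000]
Iteration 2:
  c_2 = (1.435000 + 3.030000)/2 = 2.232500
  f(c_2) = f(2.232500) = -4.322151
  f(a) × f(c) ≥ 0, new interval: [2.232500, 3.030000]
Iteration 3:
  c_3 = (2.232500 + 3.030000)/2 = 2.631250
  f(c_3) = f(2.631250) = 0.031421
  f(a) × f(c) < 0, new interval: [2.232500, 2.631250]
Iteration 4:
  c_4 = (2.232500 + 2.631250)/2 = 2.431875
  f(c_4) = f(2.431875) = -2.395618
  f(a) × f(c) ≥ 0, new interval: [2.431875, 2.631250]

After 4 iteration(s), the approximation is c_4 = 2.431875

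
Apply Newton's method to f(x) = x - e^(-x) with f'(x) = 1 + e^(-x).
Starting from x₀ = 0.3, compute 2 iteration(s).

f(x) = x - e^(-x)
f'(x) = 1 + e^(-x)
x₀ = 0.3

Newton-Raphson formula: x_{n+1} = x_n - f(x_n)/f'(x_n)

Iteration 1:
  f(0.300000) = -0.440818
  f'(0.300000) = 1.740818
  x_1 = 0.300000 - (-0.440818)/1.740818 = 0.553225
Iteration 2:
  f(0.553225) = -0.021868
  f'(0.553225) = 1.575092
  x_2 = 0.553225 - (-0.021868)/1.575092 = 0.567108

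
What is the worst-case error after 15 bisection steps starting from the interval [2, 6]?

Bisection error bound: |error| ≤ (b-a)/2^n
|error| ≤ (6 - 2)/2^15 = 4/2^15
|error| ≤ 0.0001220703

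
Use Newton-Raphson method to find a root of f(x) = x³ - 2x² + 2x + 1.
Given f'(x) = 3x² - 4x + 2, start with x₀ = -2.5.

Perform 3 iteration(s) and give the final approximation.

f(x) = x³ - 2x² + 2x + 1
f'(x) = 3x² - 4x + 2
x₀ = -2.5

Newton-Raphson formula: x_{n+1} = x_n - f(x_n)/f'(x_n)

Iteration 1:
  f(-2.500000) = -32.125000
  f'(-2.500000) = 30.750000
  x_1 = -2.500000 - (-32.125000)/30.750000 = -1.455285
Iteration 2:
  f(-1.455285) = -9.228354
  f'(-1.455285) = 14.174698
  x_2 = -1.455285 - (-9.228354)/14.174698 = -0.804240
Iteration 3:
  f(-0.804240) = -2.422271
  f'(-0.804240) = 7.157369
  x_3 = -0.804240 - (-2.422271)/7.157369 = -0.465810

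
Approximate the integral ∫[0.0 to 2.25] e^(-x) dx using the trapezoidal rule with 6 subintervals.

f(x) = e^(-x)
a = 0.0, b = 2.25, n = 6
h = (b - a)/n = 0.375000

Trapezoidal rule: (h/2)[f(x₀) + 2f(x₁) + 2f(x₂) + ... + f(xₙ)]

x_0 = 0.0000, f(x_0) = 1.000000, coefficient = 1
x_1 = 0.3750, f(x_1) = 0.687289, coefficient = 2
x_2 = 0.7500, f(x_2) = 0.472367, coefficient = 2
x_3 = 1.1250, f(x_3) = 0.324652, coefficient = 2
x_4 = 1.5000, f(x_4) = 0.223130, coefficient = 2
x_5 = 1.8750, f(x_5) = 0.153355, coefficient = 2
x_6 = 2.2500, f(x_6) = 0.105399, coefficient = 1

I ≈ (0.375000/2) × 4.826986 = 0.905060
Exact value: 0.894601
Error: 0.010459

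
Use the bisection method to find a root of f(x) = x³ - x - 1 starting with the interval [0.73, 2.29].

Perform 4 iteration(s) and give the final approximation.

f(x) = x³ - x - 1
Initial interval: [0.73, 2.29]

Iteration 1:
  c_1 = (0.730000 + 2.290000)/2 = 1.510000
  f(c_1) = f(1.510000) = 0.932951
  f(a) × f(c) < 0, new interval: [0.730000, 1.510000]
Iteration 2:
  c_2 = (0.730000 + 1.510000)/2 = 1.120000
  f(c_2) = f(1.120000) = -0.715072
  f(a) × f(c) ≥ 0, new interval: [1.120000, 1.510000]
Iteration 3:
  c_3 = (1.120000 + 1.510000)/2 = 1.315000
  f(c_3) = f(1.315000) = -0.041069
  f(a) × f(c) ≥ 0, new interval: [1.315000, 1.510000]
Iteration 4:
  c_4 = (1.315000 + 1.510000)/2 = 1.412500
  f(c_4) = f(1.412500) = 0.405658
  f(a) × f(c) < 0, new interval: [1.315000, 1.412500]

After 4 iteration(s), the approximation is c_4 = 1.412500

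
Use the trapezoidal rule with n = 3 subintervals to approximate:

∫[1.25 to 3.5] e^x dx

f(x) = e^x
a = 1.25, b = 3.5, n = 3
h = (b - a)/n = 0.750000

Trapezoidal rule: (h/2)[f(x₀) + 2f(x₁) + 2f(x₂) + ... + f(xₙ)]

x_0 = 1.2500, f(x_0) = 3.490343, coefficient = 1
x_1 = 2.0000, f(x_1) = 7.389056, coefficient = 2
x_2 = 2.7500, f(x_2) = 15.642632, coefficient = 2
x_3 = 3.5000, f(x_3) = 33.115452, coefficient = 1

I ≈ (0.750000/2) × 82.669171 = 31.000939
Exact value: 29.625109
Error: 1.375830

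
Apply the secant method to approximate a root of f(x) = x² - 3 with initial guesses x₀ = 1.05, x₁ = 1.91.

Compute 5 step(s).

f(x) = x² - 3
x₀ = 1.05, x₁ = 1.91

Secant formula: x_{n+1} = x_n - f(x_n)(x_n - x_{n-1})/(f(x_n) - f(x_{n-1}))

Iteration 1:
  f(1.050000) = -1.897500
  f(1.910000) = 0.648100
  x_2 = 1.910000 - 0.648100×(1.910000 - 1.050000)/(0.648100 - (-1.897500))
       = 1.691047
Iteration 2:
  f(1.910000) = 0.648100
  f(1.691047) = -0.140359
  x_3 = 1.691047 - (-0.140359)×(1.691047 - 1.910000)/(-0.140359 - 0.648100)
       = 1.730025
Iteration 3:
  f(1.691047) = -0.140359
  f(1.730025) = -0.007015
  x_4 = 1.730025 - (-0.007015)×(1.730025 - 1.691047)/(-0.007015 - (-0.140359))
       = 1.732075
Iteration 4:
  f(1.730025) = -0.007015
  f(1.732075) = 0.000084
  x_5 = 1.732075 - 0.000084×(1.732075 - 1.730025)/(0.000084 - (-0.007015))
       = 1.732051
Iteration 5:
  f(1.732075) = 0.000084
  f(1.732051) = 0.000000
  x_6 = 1.732051 - 0.000000×(1.732051 - 1.732075)/(0.000000 - 0.000084)
       = 1.732051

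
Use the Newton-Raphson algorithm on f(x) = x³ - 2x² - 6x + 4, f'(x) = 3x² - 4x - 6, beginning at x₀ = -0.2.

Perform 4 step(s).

f(x) = x³ - 2x² - 6x + 4
f'(x) = 3x² - 4x - 6
x₀ = -0.2

Newton-Raphson formula: x_{n+1} = x_n - f(x_n)/f'(x_n)

Iteration 1:
  f(-0.200000) = 5.112000
  f'(-0.200000) = -5.080000
  x_1 = -0.200000 - 5.112000/(-5.080000) = 0.806299
Iteration 2:
  f(0.806299) = -1.613842
  f'(0.806299) = -7.274842
  x_2 = 0.806299 - (-1.613842)/(-7.274842) = 0.584460
Iteration 3:
  f(0.584460) = 0.009698
  f'(0.584460) = -7.313060
  x_3 = 0.584460 - 0.009698/(-7.313060) = 0.585786
Iteration 4:
  f(0.585786) = 0.000000
  f'(0.585786) = -7.313709
  x_4 = 0.585786 - 0.000000/(-7.313709) = 0.585786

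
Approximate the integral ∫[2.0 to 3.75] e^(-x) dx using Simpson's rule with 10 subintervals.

f(x) = e^(-x)
a = 2.0, b = 3.75, n = 10
h = (b - a)/n = 0.175000

Simpson's rule: (h/3)[f(x₀) + 4f(x₁) + 2f(x₂) + ... + f(xₙ)]

x_0 = 2.0000, f(x_0) = 0.135335, coefficient = 1
x_1 = 2.1750, f(x_1) = 0.113608, coefficient = 4
x_2 = 2.3500, f(x_2) = 0.095369, coefficient = 2
x_3 = 2.5250, f(x_3) = 0.080058, coefficient = 4
x_4 = 2.7000, f(x_4) = 0.067206, coefficient = 2
x_5 = 2.8750, f(x_5) = 0.056416, coefficient = 4
x_6 = 3.0500, f(x_6) = 0.047359, coefficient = 2
x_7 = 3.2250, f(x_7) = 0.039756, coefficient = 4
x_8 = 3.4000, f(x_8) = 0.033373, coefficient = 2
x_9 = 3.5750, f(x_9) = 0.028015, coefficient = 4
x_10 = 3.7500, f(x_10) = 0.023518, coefficient = 1

I ≈ (0.175000/3) × 1.916882 = 0.111818
Exact value: 0.111818
Error: 0.000001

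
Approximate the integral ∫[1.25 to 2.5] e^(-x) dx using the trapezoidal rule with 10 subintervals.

f(x) = e^(-x)
a = 1.25, b = 2.5, n = 10
h = (b - a)/n = 0.125000

Trapezoidal rule: (h/2)[f(x₀) + 2f(x₁) + 2f(x₂) + ... + f(xₙ)]

x_0 = 1.2500, f(x_0) = 0.286505, coefficient = 1
x_1 = 1.3750, f(x_1) = 0.252840, coefficient = 2
x_2 = 1.5000, f(x_2) = 0.223130, coefficient = 2
x_3 = 1.6250, f(x_3) = 0.196912, coefficient = 2
x_4 = 1.7500, f(x_4) = 0.173774, coefficient = 2
x_5 = 1.8750, f(x_5) = 0.153355, coefficient = 2
x_6 = 2.0000, f(x_6) = 0.135335, coefficient = 2
x_7 = 2.1250, f(x_7) = 0.119433, coefficient = 2
x_8 = 2.2500, f(x_8) = 0.105399, coefficient = 2
x_9 = 2.3750, f(x_9) = 0.093014, coefficient = 2
x_10 = 2.5000, f(x_10) = 0.082085, coefficient = 1

I ≈ (0.125000/2) × 3.274974 = 0.204686
Exact value: 0.204420
Error: 0.000266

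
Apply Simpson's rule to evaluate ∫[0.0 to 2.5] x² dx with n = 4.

f(x) = x²
a = 0.0, b = 2.5, n = 4
h = (b - a)/n = 0.625000

Simpson's rule: (h/3)[f(x₀) + 4f(x₁) + 2f(x₂) + ... + f(xₙ)]

x_0 = 0.0000, f(x_0) = 0.000000, coefficient = 1
x_1 = 0.6250, f(x_1) = 0.390625, coefficient = 4
x_2 = 1.2500, f(x_2) = 1.562500, coefficient = 2
x_3 = 1.8750, f(x_3) = 3.515625, coefficient = 4
x_4 = 2.5000, f(x_4) = 6.250000, coefficient = 1

I ≈ (0.625000/3) × 25.000000 = 5.208333
Exact value: 5.208333
Error: 0.000000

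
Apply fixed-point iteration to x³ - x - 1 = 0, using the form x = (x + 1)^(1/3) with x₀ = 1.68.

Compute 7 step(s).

Equation: x³ - x - 1 = 0
Fixed-point form: x = (x + 1)^(1/3)
x₀ = 1.68

x_1 = g(1.680000) = 1.389030
x_2 = g(1.389030) = 1.336823
x_3 = g(1.336823) = 1.327013
x_4 = g(1.327013) = 1.325154
x_5 = g(1.325154) = 1.324801
x_6 = g(1.324801) = 1.324734
x_7 = g(1.324734) = 1.324721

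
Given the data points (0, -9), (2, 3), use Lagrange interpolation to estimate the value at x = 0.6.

Lagrange interpolation formula:
P(x) = Σ yᵢ × Lᵢ(x)
where Lᵢ(x) = Π_{j≠i} (x - xⱼ)/(xᵢ - xⱼ)

L_0(0.6) = (0.6 - 2)/(0 - 2) = 0.700000
L_1(0.6) = (0.6 - 0)/(2 - 0) = 0.300000

P(0.6) = (-9)×L_0(0.6) + 3×L_1(0.6)
P(0.6) = -5.400000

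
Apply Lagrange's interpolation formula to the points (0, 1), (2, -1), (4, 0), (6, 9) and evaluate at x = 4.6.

Lagrange interpolation formula:
P(x) = Σ yᵢ × Lᵢ(x)
where Lᵢ(x) = Π_{j≠i} (x - xⱼ)/(xᵢ - xⱼ)

L_0(4.6) = (4.6 - 2)/(0 - 2) × (4.6 - 4)/(0 - 4) × (4.6 - 6)/(0 - 6) = 0.045500
L_1(4.6) = (4.6 - 0)/(2 - 0) × (4.6 - 4)/(2 - 4) × (4.6 - 6)/(2 - 6) = -0.241500
L_2(4.6) = (4.6 - 0)/(4 - 0) × (4.6 - 2)/(4 - 2) × (4.6 - 6)/(4 - 6) = 1.046500
L_3(4.6) = (4.6 - 0)/(6 - 0) × (4.6 - 2)/(6 - 2) × (4.6 - 4)/(6 - 4) = 0.149500

P(4.6) = 1×L_0(4.6) + (-1)×L_1(4.6) + 0×L_2(4.6) + 9×L_3(4.6)
P(4.6) = 1.632500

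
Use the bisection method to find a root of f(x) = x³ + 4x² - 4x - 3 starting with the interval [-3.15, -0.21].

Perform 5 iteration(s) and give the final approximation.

f(x) = x³ + 4x² - 4x - 3
Initial interval: [-3.15, -0.21]

Iteration 1:
  c_1 = (-3.150000 + (-0.210000))/2 = -1.680000
  f(c_1) = f(-1.680000) = 10.267968
  f(a) × f(c) ≥ 0, new interval: [-1.680000, -0.210000]
Iteration 2:
  c_2 = (-1.680000 + (-0.210000))/2 = -0.945000
  f(c_2) = f(-0.945000) = 3.508191
  f(a) × f(c) ≥ 0, new interval: [-0.945000, -0.210000]
Iteration 3:
  c_3 = (-0.945000 + (-0.210000))/2 = -0.577500
  f(c_3) = f(-0.577500) = 0.451425
  f(a) × f(c) ≥ 0, new interval: [-0.577500, -0.210000]
Iteration 4:
  c_4 = (-0.577500 + (-0.210000))/2 = -0.393750
  f(c_4) = f(-0.393750) = -0.865890
  f(a) × f(c) < 0, new interval: [-0.577500, -0.393750]
Iteration 5:
  c_5 = (-0.577500 + (-0.393750))/2 = -0.485625
  f(c_5) = f(-0.485625) = -0.228699
  f(a) × f(c) < 0, new interval: [-0.577500, -0.485625]

After 5 iteration(s), the approximation is c_5 = -0.485625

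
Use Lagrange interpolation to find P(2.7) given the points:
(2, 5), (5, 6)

Lagrange interpolation formula:
P(x) = Σ yᵢ × Lᵢ(x)
where Lᵢ(x) = Π_{j≠i} (x - xⱼ)/(xᵢ - xⱼ)

L_0(2.7) = (2.7 - 5)/(2 - 5) = 0.766667
L_1(2.7) = (2.7 - 2)/(5 - 2) = 0.233333

P(2.7) = 5×L_0(2.7) + 6×L_1(2.7)
P(2.7) = 5.233333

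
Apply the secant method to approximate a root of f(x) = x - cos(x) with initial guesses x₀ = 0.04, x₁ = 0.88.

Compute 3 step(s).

f(x) = x - cos(x)
x₀ = 0.04, x₁ = 0.88

Secant formula: x_{n+1} = x_n - f(x_n)(x_n - x_{n-1})/(f(x_n) - f(x_{n-1}))

Iteration 1:
  f(0.040000) = -0.959200
  f(0.880000) = 0.242849
  x_2 = 0.880000 - 0.242849×(0.880000 - 0.040000)/(0.242849 - (-0.959200))
       = 0.710296
Iteration 2:
  f(0.880000) = 0.242849
  f(0.710296) = -0.047874
  x_3 = 0.710296 - (-0.047874)×(0.710296 - 0.880000)/(-0.047874 - 0.242849)
       = 0.738241
Iteration 3:
  f(0.710296) = -0.047874
  f(0.738241) = -0.001412
  x_4 = 0.738241 - (-0.001412)×(0.738241 - 0.710296)/(-0.001412 - (-0.047874))
       = 0.739091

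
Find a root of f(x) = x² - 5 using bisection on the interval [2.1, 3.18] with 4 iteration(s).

f(x) = x² - 5
Initial interval: [2.1, 3.18]

Iteration 1:
  c_1 = (2.100000 + 3.180000)/2 = 2.640000
  f(c_1) = f(2.640000) = 1.969600
  f(a) × f(c) < 0, new interval: [2.100000, 2.640000]
Iteration 2:
  c_2 = (2.100000 + 2.640000)/2 = 2.370000
  f(c_2) = f(2.370000) = 0.616900
  f(a) × f(c) < 0, new interval: [2.100000, 2.370000]
Iteration 3:
  c_3 = (2.100000 + 2.370000)/2 = 2.235000
  f(c_3) = f(2.235000) = -0.004775
  f(a) × f(c) ≥ 0, new interval: [2.235000, 2.370000]
Iteration 4:
  c_4 = (2.235000 + 2.370000)/2 = 2.302500
  f(c_4) = f(2.302500) = 0.301506
  f(a) × f(c) < 0, new interval: [2.235000, 2.302500]

After 4 iteration(s), the approximation is c_4 = 2.302500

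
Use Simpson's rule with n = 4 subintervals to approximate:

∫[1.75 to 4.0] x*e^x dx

f(x) = x*e^x
a = 1.75, b = 4.0, n = 4
h = (b - a)/n = 0.562500

Simpson's rule: (h/3)[f(x₀) + 4f(x₁) + 2f(x₂) + ... + f(xₙ)]

x_0 = 1.7500, f(x_0) = 10.070555, coefficient = 1
x_1 = 2.3125, f(x_1) = 23.355423, coefficient = 4
x_2 = 2.8750, f(x_2) = 50.960594, coefficient = 2
x_3 = 3.4375, f(x_3) = 106.937491, coefficient = 4
x_4 = 4.0000, f(x_4) = 218.392600, coefficient = 1

I ≈ (0.562500/3) × 851.555996 = 159.666749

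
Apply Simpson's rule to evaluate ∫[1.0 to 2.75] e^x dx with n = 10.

f(x) = e^x
a = 1.0, b = 2.75, n = 10
h = (b - a)/n = 0.175000

Simpson's rule: (h/3)[f(x₀) + 4f(x₁) + 2f(x₂) + ... + f(xₙ)]

x_0 = 1.0000, f(x_0) = 2.718282, coefficient = 1
x_1 = 1.1750, f(x_1) = 3.238143, coefficient = 4
x_2 = 1.3500, f(x_2) = 3.857426, coefficient = 2
x_3 = 1.5250, f(x_3) = 4.595144, coefficient = 4
x_4 = 1.7000, f(x_4) = 5.473947, coefficient = 2
x_5 = 1.8750, f(x_5) = 6.520819, coefficient = 4
x_6 = 2.0500, f(x_6) = 7.767901, coefficient = 2
x_7 = 2.2250, f(x_7) = 9.253483, coefficient = 4
x_8 = 2.4000, f(x_8) = 11.023176, coefficient = 2
x_9 = 2.5750, f(x_9) = 13.131317, coefficient = 4
x_10 = 2.7500, f(x_10) = 15.642632, coefficient = 1

I ≈ (0.175000/3) × 221.561437 = 12.924417
Exact value: 12.924350
Error: 0.000067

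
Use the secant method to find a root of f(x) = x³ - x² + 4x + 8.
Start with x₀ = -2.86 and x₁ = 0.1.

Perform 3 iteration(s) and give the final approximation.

f(x) = x³ - x² + 4x + 8
x₀ = -2.86, x₁ = 0.1

Secant formula: x_{n+1} = x_n - f(x_n)(x_n - x_{n-1})/(f(x_n) - f(x_{n-1}))

Iteration 1:
  f(-2.860000) = -35.013256
  f(0.100000) = 8.391000
  x_2 = 0.100000 - 8.391000×(0.100000 - (-2.860000))/(8.391000 - (-35.013256))
       = -0.472233
Iteration 2:
  f(0.100000) = 8.391000
  f(-0.472233) = 5.782753
  x_3 = -0.472233 - 5.782753×(-0.472233 - 0.100000)/(5.782753 - 8.391000)
       = -1.740933
Iteration 3:
  f(-0.472233) = 5.782753
  f(-1.740933) = -7.271087
  x_4 = -1.740933 - (-7.271087)×(-1.740933 - (-0.472233))/(-7.271087 - 5.782753)
       = -1.034258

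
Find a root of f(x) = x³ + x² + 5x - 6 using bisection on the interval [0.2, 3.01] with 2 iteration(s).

f(x) = x³ + x² + 5x - 6
Initial interval: [0.2, 3.01]

Iteration 1:
  c_1 = (0.200000 + 3.010000)/2 = 1.605000
  f(c_1) = f(1.605000) = 8.735545
  f(a) × f(c) < 0, new interval: [0.200000, 1.605000]
Iteration 2:
  c_2 = (0.200000 + 1.605000)/2 = 0.902500
  f(c_2) = f(0.902500) = 0.062098
  f(a) × f(c) < 0, new interval: [0.200000, 0.902500]

After 2 iteration(s), the approximation is c_2 = 0.902500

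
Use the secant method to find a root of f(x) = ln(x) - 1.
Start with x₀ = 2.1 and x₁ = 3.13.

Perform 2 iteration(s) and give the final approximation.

f(x) = ln(x) - 1
x₀ = 2.1, x₁ = 3.13

Secant formula: x_{n+1} = x_n - f(x_n)(x_n - x_{n-1})/(f(x_n) - f(x_{n-1}))

Iteration 1:
  f(2.100000) = -0.258063
  f(3.130000) = 0.141033
  x_2 = 3.130000 - 0.141033×(3.130000 - 2.100000)/(0.141033 - (-0.258063))
       = 2.766017
Iteration 2:
  f(3.130000) = 0.141033
  f(2.766017) = 0.017408
  x_3 = 2.766017 - 0.017408×(2.766017 - 3.130000)/(0.017408 - 0.141033)
       = 2.714762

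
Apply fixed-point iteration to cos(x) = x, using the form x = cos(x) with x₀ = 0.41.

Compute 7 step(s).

Equation: cos(x) = x
Fixed-point form: x = cos(x)
x₀ = 0.41

x_1 = g(0.410000) = 0.917121
x_2 = g(0.917121) = 0.608108
x_3 = g(0.608108) = 0.820730
x_4 = g(0.820730) = 0.681687
x_5 = g(0.681687) = 0.776511
x_6 = g(0.776511) = 0.713363
x_7 = g(0.713363) = 0.756165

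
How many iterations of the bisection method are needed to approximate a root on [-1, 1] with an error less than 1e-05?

We need (b-a)/2^n ≤ 1e-05
(1 - (-1))/2^n ≤ 1e-05
2/2^n ≤ 1e-05
2^n ≥ 200000
n ≥ log₂(200000) = 17.61
n ≥ 18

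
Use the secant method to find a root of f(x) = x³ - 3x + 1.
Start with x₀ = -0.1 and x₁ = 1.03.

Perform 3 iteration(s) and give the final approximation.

f(x) = x³ - 3x + 1
x₀ = -0.1, x₁ = 1.03

Secant formula: x_{n+1} = x_n - f(x_n)(x_n - x_{n-1})/(f(x_n) - f(x_{n-1}))

Iteration 1:
  f(-0.100000) = 1.299000
  f(1.030000) = -0.997273
  x_2 = 1.030000 - (-0.997273)×(1.030000 - (-0.100000))/(-0.997273 - 1.299000)
       = 0.539240
Iteration 2:
  f(1.030000) = -0.997273
  f(0.539240) = -0.460920
  x_3 = 0.539240 - (-0.460920)×(0.539240 - 1.030000)/(-0.460920 - (-0.997273))
       = 0.117501
Iteration 3:
  f(0.539240) = -0.460920
  f(0.117501) = 0.649121
  x_4 = 0.117501 - 0.649121×(0.117501 - 0.539240)/(0.649121 - (-0.460920))
       = 0.364122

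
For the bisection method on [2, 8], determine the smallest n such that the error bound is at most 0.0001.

We need (b-a)/2^n ≤ 0.0001
(8 - 2)/2^n ≤ 0.0001
6/2^n ≤ 0.0001
2^n ≥ 60000
n ≥ log₂(60000) = 15.87
n ≥ 16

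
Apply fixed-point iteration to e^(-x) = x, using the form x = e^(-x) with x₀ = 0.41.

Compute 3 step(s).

Equation: e^(-x) = x
Fixed-point form: x = e^(-x)
x₀ = 0.41

x_1 = g(0.410000) = 0.663650
x_2 = g(0.663650) = 0.514968
x_3 = g(0.514968) = 0.597520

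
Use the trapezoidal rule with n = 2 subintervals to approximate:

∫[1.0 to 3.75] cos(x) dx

f(x) = cos(x)
a = 1.0, b = 3.75, n = 2
h = (b - a)/n = 1.375000

Trapezoidal rule: (h/2)[f(x₀) + 2f(x₁) + 2f(x₂) + ... + f(xₙ)]

x_0 = 1.0000, f(x_0) = 0.540302, coefficient = 1
x_1 = 2.3750, f(x_1) = -0.720278, coefficient = 2
x_2 = 3.7500, f(x_2) = -0.820559, coefficient = 1

I ≈ (1.375000/2) × -1.720814 = -1.183060
Exact value: -1.413032
Error: 0.229973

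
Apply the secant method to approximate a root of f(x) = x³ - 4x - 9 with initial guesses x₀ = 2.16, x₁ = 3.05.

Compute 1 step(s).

f(x) = x³ - 4x - 9
x₀ = 2.16, x₁ = 3.05

Secant formula: x_{n+1} = x_n - f(x_n)(x_n - x_{n-1})/(f(x_n) - f(x_{n-1}))

Iteration 1:
  f(2.160000) = -7.562304
  f(3.050000) = 7.172625
  x_2 = 3.050000 - 7.172625×(3.050000 - 2.160000)/(7.172625 - (-7.562304))
       = 2.616768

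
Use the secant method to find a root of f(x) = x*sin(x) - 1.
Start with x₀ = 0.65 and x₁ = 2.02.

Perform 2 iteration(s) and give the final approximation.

f(x) = x*sin(x) - 1
x₀ = 0.65, x₁ = 2.02

Secant formula: x_{n+1} = x_n - f(x_n)(x_n - x_{n-1})/(f(x_n) - f(x_{n-1}))

Iteration 1:
  f(0.650000) = -0.606629
  f(2.020000) = 0.819602
  x_2 = 2.020000 - 0.819602×(2.020000 - 0.650000)/(0.819602 - (-0.606629))
       = 1.232712
Iteration 2:
  f(2.020000) = 0.819602
  f(1.232712) = 0.162930
  x_3 = 1.232712 - 0.162930×(1.232712 - 2.020000)/(0.162930 - 0.819602)
       = 1.037374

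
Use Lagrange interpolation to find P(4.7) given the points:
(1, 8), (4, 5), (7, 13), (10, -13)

Lagrange interpolation formula:
P(x) = Σ yᵢ × Lᵢ(x)
where Lᵢ(x) = Π_{j≠i} (x - xⱼ)/(xᵢ - xⱼ)

L_0(4.7) = (4.7 - 4)/(1 - 4) × (4.7 - 7)/(1 - 7) × (4.7 - 10)/(1 - 10) = -0.052673
L_1(4.7) = (4.7 - 1)/(4 - 1) × (4.7 - 7)/(4 - 7) × (4.7 - 10)/(4 - 10) = 0.835241
L_2(4.7) = (4.7 - 1)/(7 - 1) × (4.7 - 4)/(7 - 4) × (4.7 - 10)/(7 - 10) = 0.254204
L_3(4.7) = (4.7 - 1)/(10 - 1) × (4.7 - 4)/(10 - 4) × (4.7 - 7)/(10 - 7) = -0.036772

P(4.7) = 8×L_0(4.7) + 5×L_1(4.7) + 13×L_2(4.7) + (-13)×L_3(4.7)
P(4.7) = 7.537500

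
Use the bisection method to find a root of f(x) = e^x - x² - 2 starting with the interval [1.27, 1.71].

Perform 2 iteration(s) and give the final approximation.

f(x) = e^x - x² - 2
Initial interval: [1.27, 1.71]

Iteration 1:
  c_1 = (1.270000 + 1.710000)/2 = 1.490000
  f(c_1) = f(1.490000) = 0.216996
  f(a) × f(c) < 0, new interval: [1.270000, 1.490000]
Iteration 2:
  c_2 = (1.270000 + 1.490000)/2 = 1.380000
  f(c_2) = f(1.380000) = 0.070502
  f(a) × f(c) < 0, new interval: [1.270000, 1.380000]

After 2 iteration(s), the approximation is c_2 = 1.380000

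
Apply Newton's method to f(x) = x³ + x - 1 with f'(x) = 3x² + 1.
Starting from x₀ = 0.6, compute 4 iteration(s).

f(x) = x³ + x - 1
f'(x) = 3x² + 1
x₀ = 0.6

Newton-Raphson formula: x_{n+1} = x_n - f(x_n)/f'(x_n)

Iteration 1:
  f(0.600000) = -0.184000
  f'(0.600000) = 2.080000
  x_1 = 0.600000 - (-0.184000)/2.080000 = 0.688462
Iteration 2:
  f(0.688462) = 0.014778
  f'(0.688462) = 2.421938
  x_2 = 0.688462 - 0.014778/2.421938 = 0.682360
Iteration 3:
  f(0.682360) = 0.000077
  f'(0.682360) = 2.396845
  x_3 = 0.682360 - 0.000077/2.396845 = 0.682328
Iteration 4:
  f(0.682328) = 0.000000
  f'(0.682328) = 2.396714
  x_4 = 0.682328 - 0.000000/2.396714 = 0.682328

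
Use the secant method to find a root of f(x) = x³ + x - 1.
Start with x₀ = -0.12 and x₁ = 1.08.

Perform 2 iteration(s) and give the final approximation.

f(x) = x³ + x - 1
x₀ = -0.12, x₁ = 1.08

Secant formula: x_{n+1} = x_n - f(x_n)(x_n - x_{n-1})/(f(x_n) - f(x_{n-1}))

Iteration 1:
  f(-0.120000) = -1.121728
  f(1.080000) = 1.339712
  x_2 = 1.080000 - 1.339712×(1.080000 - (-0.120000))/(1.339712 - (-1.121728))
       = 0.426864
Iteration 2:
  f(1.080000) = 1.339712
  f(0.426864) = -0.495355
  x_3 = 0.426864 - (-0.495355)×(0.426864 - 1.080000)/(-0.495355 - 1.339712)
       = 0.603171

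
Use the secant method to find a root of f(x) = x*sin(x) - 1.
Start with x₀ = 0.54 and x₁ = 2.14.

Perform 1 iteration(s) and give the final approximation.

f(x) = x*sin(x) - 1
x₀ = 0.54, x₁ = 2.14

Secant formula: x_{n+1} = x_n - f(x_n)(x_n - x_{n-1})/(f(x_n) - f(x_{n-1}))

Iteration 1:
  f(0.540000) = -0.722367
  f(2.140000) = 0.802587
  x_2 = 2.140000 - 0.802587×(2.140000 - 0.540000)/(0.802587 - (-0.722367))
       = 1.297916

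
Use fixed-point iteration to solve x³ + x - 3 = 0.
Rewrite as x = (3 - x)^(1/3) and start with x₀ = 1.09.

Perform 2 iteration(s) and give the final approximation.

Equation: x³ + x - 3 = 0
Fixed-point form: x = (3 - x)^(1/3)
x₀ = 1.09

x_1 = g(1.090000) = 1.240731
x_2 = g(1.240731) = 1.207195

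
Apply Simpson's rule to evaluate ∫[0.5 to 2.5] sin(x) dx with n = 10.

f(x) = sin(x)
a = 0.5, b = 2.5, n = 10
h = (b - a)/n = 0.200000

Simpson's rule: (h/3)[f(x₀) + 4f(x₁) + 2f(x₂) + ... + f(xₙ)]

x_0 = 0.5000, f(x_0) = 0.479426, coefficient = 1
x_1 = 0.7000, f(x_1) = 0.644218, coefficient = 4
x_2 = 0.9000, f(x_2) = 0.783327, coefficient = 2
x_3 = 1.1000, f(x_3) = 0.891207, coefficient = 4
x_4 = 1.3000, f(x_4) = 0.963558, coefficient = 2
x_5 = 1.5000, f(x_5) = 0.997495, coefficient = 4
x_6 = 1.7000, f(x_6) = 0.991665, coefficient = 2
x_7 = 1.9000, f(x_7) = 0.946300, coefficient = 4
x_8 = 2.1000, f(x_8) = 0.863209, coefficient = 2
x_9 = 2.3000, f(x_9) = 0.745705, coefficient = 4
x_10 = 2.5000, f(x_10) = 0.598472, coefficient = 1

I ≈ (0.200000/3) × 25.181118 = 1.678741
Exact value: 1.678726
Error: 0.000015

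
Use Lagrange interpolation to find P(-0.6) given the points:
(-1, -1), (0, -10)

Lagrange interpolation formula:
P(x) = Σ yᵢ × Lᵢ(x)
where Lᵢ(x) = Π_{j≠i} (x - xⱼ)/(xᵢ - xⱼ)

L_0(-0.6) = (-0.6 - 0)/(-1 - 0) = 0.600000
L_1(-0.6) = (-0.6 - (-1))/(0 - (-1)) = 0.400000

P(-0.6) = (-1)×L_0(-0.6) + (-10)×L_1(-0.6)
P(-0.6) = -4.600000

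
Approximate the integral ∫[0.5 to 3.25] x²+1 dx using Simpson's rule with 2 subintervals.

f(x) = x²+1
a = 0.5, b = 3.25, n = 2
h = (b - a)/n = 1.375000

Simpson's rule: (h/3)[f(x₀) + 4f(x₁) + 2f(x₂) + ... + f(xₙ)]

x_0 = 0.5000, f(x_0) = 1.250000, coefficient = 1
x_1 = 1.8750, f(x_1) = 4.515625, coefficient = 4
x_2 = 3.2500, f(x_2) = 11.562500, coefficient = 1

I ≈ (1.375000/3) × 30.875000 = 14.151042
Exact value: 14.151042
Error: 0.000000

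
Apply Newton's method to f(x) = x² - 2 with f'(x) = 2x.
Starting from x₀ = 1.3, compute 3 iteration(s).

f(x) = x² - 2
f'(x) = 2x
x₀ = 1.3

Newton-Raphson formula: x_{n+1} = x_n - f(x_n)/f'(x_n)

Iteration 1:
  f(1.300000) = -0.310000
  f'(1.300000) = 2.600000
  x_1 = 1.300000 - (-0.310000)/2.600000 = 1.419231
Iteration 2:
  f(1.419231) = 0.014216
  f'(1.419231) = 2.838462
  x_2 = 1.419231 - 0.014216/2.838462 = 1.414222
Iteration 3:
  f(1.414222) = 0.000025
  f'(1.414222) = 2.828445
  x_3 = 1.414222 - 0.000025/2.828445 = 1.414214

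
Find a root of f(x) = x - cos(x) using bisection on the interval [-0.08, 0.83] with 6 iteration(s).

f(x) = x - cos(x)
Initial interval: [-0.08, 0.83]

Iteration 1:
  c_1 = (-0.080000 + 0.830000)/2 = 0.375000
  f(c_1) = f(0.375000) = -0.555508
  f(a) × f(c) ≥ 0, new interval: [0.375000, 0.830000]
Iteration 2:
  c_2 = (0.375000 + 0.830000)/2 = 0.602500
  f(c_2) = f(0.602500) = -0.221421
  f(a) × f(c) ≥ 0, new interval: [0.602500, 0.830000]
Iteration 3:
  c_3 = (0.602500 + 0.830000)/2 = 0.716250
  f(c_3) = f(0.716250) = -0.038023
  f(a) × f(c) ≥ 0, new interval: [0.716250, 0.830000]
Iteration 4:
  c_4 = (0.716250 + 0.830000)/2 = 0.773125
  f(c_4) = f(0.773125) = 0.057393
  f(a) × f(c) < 0, new interval: [0.716250, 0.773125]
Iteration 5:
  c_5 = (0.716250 + 0.773125)/2 = 0.744688
  f(c_5) = f(0.744688) = 0.009388
  f(a) × f(c) < 0, new interval: [0.716250, 0.744688]
Iteration 6:
  c_6 = (0.716250 + 0.744688)/2 = 0.730469
  f(c_6) = f(0.730469) = -0.014393
  f(a) × f(c) ≥ 0, new interval: [0.730469, 0.744688]

After 6 iteration(s), the approximation is c_6 = 0.730469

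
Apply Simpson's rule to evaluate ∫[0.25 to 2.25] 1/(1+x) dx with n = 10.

f(x) = 1/(1+x)
a = 0.25, b = 2.25, n = 10
h = (b - a)/n = 0.200000

Simpson's rule: (h/3)[f(x₀) + 4f(x₁) + 2f(x₂) + ... + f(xₙ)]

x_0 = 0.2500, f(x_0) = 0.800000, coefficient = 1
x_1 = 0.4500, f(x_1) = 0.689655, coefficient = 4
x_2 = 0.6500, f(x_2) = 0.606061, coefficient = 2
x_3 = 0.8500, f(x_3) = 0.540541, coefficient = 4
x_4 = 1.0500, f(x_4) = 0.487805, coefficient = 2
x_5 = 1.2500, f(x_5) = 0.444444, coefficient = 4
x_6 = 1.4500, f(x_6) = 0.408163, coefficient = 2
x_7 = 1.6500, f(x_7) = 0.377358, coefficient = 4
x_8 = 1.8500, f(x_8) = 0.350877, coefficient = 2
x_9 = 2.0500, f(x_9) = 0.327869, coefficient = 4
x_10 = 2.2500, f(x_10) = 0.307692, coefficient = 1

I ≈ (0.200000/3) × 14.332974 = 0.955532
Exact value: 0.955511
Error: 0.000020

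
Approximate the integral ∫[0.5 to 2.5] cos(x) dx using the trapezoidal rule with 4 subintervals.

f(x) = cos(x)
a = 0.5, b = 2.5, n = 4
h = (b - a)/n = 0.500000

Trapezoidal rule: (h/2)[f(x₀) + 2f(x₁) + 2f(x₂) + ... + f(xₙ)]

x_0 = 0.5000, f(x_0) = 0.877583, coefficient = 1
x_1 = 1.0000, f(x_1) = 0.540302, coefficient = 2
x_2 = 1.5000, f(x_2) = 0.070737, coefficient = 2
x_3 = 2.0000, f(x_3) = -0.416147, coefficient = 2
x_4 = 2.5000, f(x_4) = -0.801144, coefficient = 1

I ≈ (0.500000/2) × 0.466224 = 0.116556
Exact value: 0.119047
Error: 0.002491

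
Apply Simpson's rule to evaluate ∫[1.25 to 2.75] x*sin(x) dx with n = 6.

f(x) = x*sin(x)
a = 1.25, b = 2.75, n = 6
h = (b - a)/n = 0.250000

Simpson's rule: (h/3)[f(x₀) + 4f(x₁) + 2f(x₂) + ... + f(xₙ)]

x_0 = 1.2500, f(x_0) = 1.186231, coefficient = 1
x_1 = 1.5000, f(x_1) = 1.496242, coefficient = 4
x_2 = 1.7500, f(x_2) = 1.721975, coefficient = 2
x_3 = 2.0000, f(x_3) = 1.818595, coefficient = 4
x_4 = 2.2500, f(x_4) = 1.750665, coefficient = 2
x_5 = 2.5000, f(x_5) = 1.496180, coefficient = 4
x_6 = 2.7500, f(x_6) = 1.049568, coefficient = 1

I ≈ (0.250000/3) × 28.425149 = 2.368762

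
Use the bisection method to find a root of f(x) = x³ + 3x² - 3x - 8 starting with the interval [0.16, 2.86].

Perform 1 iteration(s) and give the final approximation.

f(x) = x³ + 3x² - 3x - 8
Initial interval: [0.16, 2.86]

Iteration 1:
  c_1 = (0.160000 + 2.860000)/2 = 1.510000
  f(c_1) = f(1.510000) = -2.246749
  f(a) × f(c) ≥ 0, new interval: [1.510000, 2.860000]

After 1 iteration(s), the approximation is c_1 = 1.510000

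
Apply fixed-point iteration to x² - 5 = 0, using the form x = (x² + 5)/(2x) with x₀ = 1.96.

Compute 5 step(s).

Equation: x² - 5 = 0
Fixed-point form: x = (x² + 5)/(2x)
x₀ = 1.96

x_1 = g(1.960000) = 2.255510
x_2 = g(2.255510) = 2.236152
x_3 = g(2.236152) = 2.236068
x_4 = g(2.236068) = 2.236068
x_5 = g(2.236068) = 2.236068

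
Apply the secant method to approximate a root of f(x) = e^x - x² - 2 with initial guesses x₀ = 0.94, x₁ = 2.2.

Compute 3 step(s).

f(x) = e^x - x² - 2
x₀ = 0.94, x₁ = 2.2

Secant formula: x_{n+1} = x_n - f(x_n)(x_n - x_{n-1})/(f(x_n) - f(x_{n-1}))

Iteration 1:
  f(0.940000) = -0.323619
  f(2.200000) = 2.185013
  x_2 = 2.200000 - 2.185013×(2.200000 - 0.940000)/(2.185013 - (-0.323619))
       = 1.102543
Iteration 2:
  f(2.200000) = 2.185013
  f(1.102543) = -0.203786
  x_3 = 1.102543 - (-0.203786)×(1.102543 - 2.200000)/(-0.203786 - 2.185013)
       = 1.196166
Iteration 3:
  f(1.102543) = -0.203786
  f(1.196166) = -0.123402
  x_4 = 1.196166 - (-0.123402)×(1.196166 - 1.102543)/(-0.123402 - (-0.203786))
       = 1.339890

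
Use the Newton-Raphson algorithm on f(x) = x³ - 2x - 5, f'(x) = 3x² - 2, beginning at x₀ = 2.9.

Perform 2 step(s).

f(x) = x³ - 2x - 5
f'(x) = 3x² - 2
x₀ = 2.9

Newton-Raphson formula: x_{n+1} = x_n - f(x_n)/f'(x_n)

Iteration 1:
  f(2.900000) = 13.589000
  f'(2.900000) = 23.230000
  x_1 = 2.900000 - 13.589000/23.230000 = 2.315024
Iteration 2:
  f(2.315024) = 2.776939
  f'(2.315024) = 14.078004
  x_2 = 2.315024 - 2.776939/14.078004 = 2.117770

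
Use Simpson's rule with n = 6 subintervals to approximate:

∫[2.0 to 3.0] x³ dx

f(x) = x³
a = 2.0, b = 3.0, n = 6
h = (b - a)/n = 0.166667

Simpson's rule: (h/3)[f(x₀) + 4f(x₁) + 2f(x₂) + ... + f(xₙ)]

x_0 = 2.0000, f(x_0) = 8.000000, coefficient = 1
x_1 = 2.1667, f(x_1) = 10.171296, coefficient = 4
x_2 = 2.3333, f(x_2) = 12.703704, coefficient = 2
x_3 = 2.5000, f(x_3) = 15.625000, coefficient = 4
x_4 = 2.6667, f(x_4) = 18.962963, coefficient = 2
x_5 = 2.8333, f(x_5) = 22.745370, coefficient = 4
x_6 = 3.0000, f(x_6) = 27.000000, coefficient = 1

I ≈ (0.166667/3) × 292.500000 = 16.250000
Exact value: 16.250000
Error: 0.000000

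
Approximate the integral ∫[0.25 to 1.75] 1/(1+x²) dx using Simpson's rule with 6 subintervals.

f(x) = 1/(1+x²)
a = 0.25, b = 1.75, n = 6
h = (b - a)/n = 0.250000

Simpson's rule: (h/3)[f(x₀) + 4f(x₁) + 2f(x₂) + ... + f(xₙ)]

x_0 = 0.2500, f(x_0) = 0.941176, coefficient = 1
x_1 = 0.5000, f(x_1) = 0.800000, coefficient = 4
x_2 = 0.7500, f(x_2) = 0.640000, coefficient = 2
x_3 = 1.0000, f(x_3) = 0.500000, coefficient = 4
x_4 = 1.2500, f(x_4) = 0.390244, coefficient = 2
x_5 = 1.5000, f(x_5) = 0.307692, coefficient = 4
x_6 = 1.7500, f(x_6) = 0.246154, coefficient = 1

I ≈ (0.250000/3) × 9.678587 = 0.806549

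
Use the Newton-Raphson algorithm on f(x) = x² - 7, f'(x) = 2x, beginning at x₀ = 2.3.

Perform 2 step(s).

f(x) = x² - 7
f'(x) = 2x
x₀ = 2.3

Newton-Raphson formula: x_{n+1} = x_n - f(x_n)/f'(x_n)

Iteration 1:
  f(2.300000) = -1.710000
  f'(2.300000) = 4.600000
  x_1 = 2.300000 - (-1.710000)/4.600000 = 2.671739
Iteration 2:
  f(2.671739) = 0.138190
  f'(2.671739) = 5.343478
  x_2 = 2.671739 - 0.138190/5.343478 = 2.645878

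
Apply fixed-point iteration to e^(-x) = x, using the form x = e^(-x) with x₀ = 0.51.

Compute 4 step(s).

Equation: e^(-x) = x
Fixed-point form: x = e^(-x)
x₀ = 0.51

x_1 = g(0.510000) = 0.600496
x_2 = g(0.600496) = 0.548540
x_3 = g(0.548540) = 0.577793
x_4 = g(0.577793) = 0.561135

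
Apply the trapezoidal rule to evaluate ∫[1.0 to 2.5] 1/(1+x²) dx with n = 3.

f(x) = 1/(1+x²)
a = 1.0, b = 2.5, n = 3
h = (b - a)/n = 0.500000

Trapezoidal rule: (h/2)[f(x₀) + 2f(x₁) + 2f(x₂) + ... + f(xₙ)]

x_0 = 1.0000, f(x_0) = 0.500000, coefficient = 1
x_1 = 1.5000, f(x_1) = 0.307692, coefficient = 2
x_2 = 2.0000, f(x_2) = 0.200000, coefficient = 2
x_3 = 2.5000, f(x_3) = 0.137931, coefficient = 1

I ≈ (0.500000/2) × 1.653316 = 0.413329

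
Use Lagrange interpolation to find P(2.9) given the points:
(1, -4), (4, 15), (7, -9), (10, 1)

Lagrange interpolation formula:
P(x) = Σ yᵢ × Lᵢ(x)
where Lᵢ(x) = Π_{j≠i} (x - xⱼ)/(xᵢ - xⱼ)

L_0(2.9) = (2.9 - 4)/(1 - 4) × (2.9 - 7)/(1 - 7) × (2.9 - 10)/(1 - 10) = 0.197660
L_1(2.9) = (2.9 - 1)/(4 - 1) × (2.9 - 7)/(4 - 7) × (2.9 - 10)/(4 - 10) = 1.024241
L_2(2.9) = (2.9 - 1)/(7 - 1) × (2.9 - 4)/(7 - 4) × (2.9 - 10)/(7 - 10) = -0.274796
L_3(2.9) = (2.9 - 1)/(10 - 1) × (2.9 - 4)/(10 - 4) × (2.9 - 7)/(10 - 7) = 0.052895

P(2.9) = (-4)×L_0(2.9) + 15×L_1(2.9) + (-9)×L_2(2.9) + 1×L_3(2.9)
P(2.9) = 17.099031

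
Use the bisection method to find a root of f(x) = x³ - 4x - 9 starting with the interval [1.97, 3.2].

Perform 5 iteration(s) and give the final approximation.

f(x) = x³ - 4x - 9
Initial interval: [1.97, 3.2]

Iteration 1:
  c_1 = (1.970000 + 3.200000)/2 = 2.585000
  f(c_1) = f(2.585000) = -2.066448
  f(a) × f(c) ≥ 0, new interval: [2.585000, 3.200000]
Iteration 2:
  c_2 = (2.585000 + 3.200000)/2 = 2.892500
  f(c_2) = f(2.892500) = 3.630264
  f(a) × f(c) < 0, new interval: [2.585000, 2.892500]
Iteration 3:
  c_3 = (2.585000 + 2.892500)/2 = 2.738750
  f(c_3) = f(2.738750) = 0.587683
  f(a) × f(c) < 0, new interval: [2.585000, 2.738750]
Iteration 4:
  c_4 = (2.585000 + 2.738750)/2 = 2.661875
  f(c_4) = f(2.661875) = -0.786576
  f(a) × f(c) ≥ 0, new interval: [2.661875, 2.738750]
Iteration 5:
  c_5 = (2.661875 + 2.738750)/2 = 2.700312
  f(c_5) = f(2.700312) = -0.111415
  f(a) × f(c) ≥ 0, new interval: [2.700312, 2.738750]

After 5 iteration(s), the approximation is c_5 = 2.700312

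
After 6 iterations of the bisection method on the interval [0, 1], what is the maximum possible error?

Bisection error bound: |error| ≤ (b-a)/2^n
|error| ≤ (1 - 0)/2^6 = 1/2^6
|error| ≤ 0.0156250000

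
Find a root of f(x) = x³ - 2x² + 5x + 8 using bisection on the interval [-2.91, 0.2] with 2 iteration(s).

f(x) = x³ - 2x² + 5x + 8
Initial interval: [-2.91, 0.2]

Iteration 1:
  c_1 = (-2.910000 + 0.200000)/2 = -1.355000
  f(c_1) = f(-1.355000) = -4.934864
  f(a) × f(c) ≥ 0, new interval: [-1.355000, 0.200000]
Iteration 2:
  c_2 = (-1.355000 + 0.200000)/2 = -0.577500
  f(c_2) = f(-0.577500) = 4.252888
  f(a) × f(c) < 0, new interval: [-1.355000, -0.577500]

After 2 iteration(s), the approximation is c_2 = -0.577500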